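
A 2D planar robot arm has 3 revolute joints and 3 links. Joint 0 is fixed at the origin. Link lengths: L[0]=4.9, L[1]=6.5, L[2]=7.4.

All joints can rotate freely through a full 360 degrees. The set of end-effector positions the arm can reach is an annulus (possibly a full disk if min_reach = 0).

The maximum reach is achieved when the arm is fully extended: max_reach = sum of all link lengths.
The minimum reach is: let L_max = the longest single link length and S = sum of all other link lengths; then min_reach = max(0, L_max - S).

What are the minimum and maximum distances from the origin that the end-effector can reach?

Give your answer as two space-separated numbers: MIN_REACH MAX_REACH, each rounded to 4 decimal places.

Link lengths: [4.9, 6.5, 7.4]
max_reach = 4.9 + 6.5 + 7.4 = 18.8
L_max = max([4.9, 6.5, 7.4]) = 7.4
S (sum of others) = 18.8 - 7.4 = 11.4
min_reach = max(0, 7.4 - 11.4) = max(0, -4) = 0

Answer: 0.0000 18.8000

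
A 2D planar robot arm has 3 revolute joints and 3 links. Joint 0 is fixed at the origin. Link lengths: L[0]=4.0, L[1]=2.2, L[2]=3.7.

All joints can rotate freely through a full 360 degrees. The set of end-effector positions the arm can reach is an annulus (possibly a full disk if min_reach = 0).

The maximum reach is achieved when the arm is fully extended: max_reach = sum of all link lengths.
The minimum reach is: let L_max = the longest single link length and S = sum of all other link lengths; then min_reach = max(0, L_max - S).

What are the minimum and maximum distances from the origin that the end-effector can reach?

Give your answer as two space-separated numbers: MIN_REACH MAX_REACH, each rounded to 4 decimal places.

Answer: 0.0000 9.9000

Derivation:
Link lengths: [4.0, 2.2, 3.7]
max_reach = 4 + 2.2 + 3.7 = 9.9
L_max = max([4.0, 2.2, 3.7]) = 4
S (sum of others) = 9.9 - 4 = 5.9
min_reach = max(0, 4 - 5.9) = max(0, -1.9) = 0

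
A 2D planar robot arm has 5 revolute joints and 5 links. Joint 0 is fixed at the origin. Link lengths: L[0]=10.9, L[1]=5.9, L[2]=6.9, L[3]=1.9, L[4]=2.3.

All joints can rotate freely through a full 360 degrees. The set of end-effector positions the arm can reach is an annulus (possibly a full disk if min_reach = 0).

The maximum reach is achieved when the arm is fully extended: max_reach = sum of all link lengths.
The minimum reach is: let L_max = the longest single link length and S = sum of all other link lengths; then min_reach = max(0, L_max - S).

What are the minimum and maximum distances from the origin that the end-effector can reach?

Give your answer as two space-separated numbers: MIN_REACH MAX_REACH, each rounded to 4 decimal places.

Answer: 0.0000 27.9000

Derivation:
Link lengths: [10.9, 5.9, 6.9, 1.9, 2.3]
max_reach = 10.9 + 5.9 + 6.9 + 1.9 + 2.3 = 27.9
L_max = max([10.9, 5.9, 6.9, 1.9, 2.3]) = 10.9
S (sum of others) = 27.9 - 10.9 = 17
min_reach = max(0, 10.9 - 17) = max(0, -6.1) = 0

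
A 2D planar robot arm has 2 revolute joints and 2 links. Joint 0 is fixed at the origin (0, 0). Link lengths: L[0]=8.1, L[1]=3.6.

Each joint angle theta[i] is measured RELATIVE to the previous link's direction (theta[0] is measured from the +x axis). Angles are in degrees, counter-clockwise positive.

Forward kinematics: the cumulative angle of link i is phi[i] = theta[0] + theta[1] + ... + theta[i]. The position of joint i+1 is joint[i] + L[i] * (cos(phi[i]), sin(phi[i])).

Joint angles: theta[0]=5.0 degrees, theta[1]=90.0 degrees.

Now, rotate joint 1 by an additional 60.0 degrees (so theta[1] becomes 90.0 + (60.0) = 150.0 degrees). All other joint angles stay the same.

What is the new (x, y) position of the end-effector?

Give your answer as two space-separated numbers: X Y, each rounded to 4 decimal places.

Answer: 4.8065 2.2274

Derivation:
joint[0] = (0.0000, 0.0000)  (base)
link 0: phi[0] = 5 = 5 deg
  cos(5 deg) = 0.9962, sin(5 deg) = 0.0872
  joint[1] = (0.0000, 0.0000) + 8.1 * (0.9962, 0.0872) = (0.0000 + 8.0692, 0.0000 + 0.7060) = (8.0692, 0.7060)
link 1: phi[1] = 5 + 150 = 155 deg
  cos(155 deg) = -0.9063, sin(155 deg) = 0.4226
  joint[2] = (8.0692, 0.7060) + 3.6 * (-0.9063, 0.4226) = (8.0692 + -3.2627, 0.7060 + 1.5214) = (4.8065, 2.2274)
End effector: (4.8065, 2.2274)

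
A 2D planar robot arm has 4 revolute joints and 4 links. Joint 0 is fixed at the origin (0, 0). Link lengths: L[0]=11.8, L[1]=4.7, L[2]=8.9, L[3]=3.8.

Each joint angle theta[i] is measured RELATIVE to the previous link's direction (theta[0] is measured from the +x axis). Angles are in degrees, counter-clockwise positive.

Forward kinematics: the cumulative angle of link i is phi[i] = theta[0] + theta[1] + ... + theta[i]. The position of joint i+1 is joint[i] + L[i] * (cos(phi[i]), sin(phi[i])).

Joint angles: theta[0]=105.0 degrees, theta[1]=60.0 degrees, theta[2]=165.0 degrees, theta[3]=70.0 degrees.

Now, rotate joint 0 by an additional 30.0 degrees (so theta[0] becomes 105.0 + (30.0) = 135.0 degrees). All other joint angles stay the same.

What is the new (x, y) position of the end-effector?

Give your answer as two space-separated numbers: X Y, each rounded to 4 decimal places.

joint[0] = (0.0000, 0.0000)  (base)
link 0: phi[0] = 135 = 135 deg
  cos(135 deg) = -0.7071, sin(135 deg) = 0.7071
  joint[1] = (0.0000, 0.0000) + 11.8 * (-0.7071, 0.7071) = (0.0000 + -8.3439, 0.0000 + 8.3439) = (-8.3439, 8.3439)
link 1: phi[1] = 135 + 60 = 195 deg
  cos(195 deg) = -0.9659, sin(195 deg) = -0.2588
  joint[2] = (-8.3439, 8.3439) + 4.7 * (-0.9659, -0.2588) = (-8.3439 + -4.5399, 8.3439 + -1.2164) = (-12.8837, 7.1274)
link 2: phi[2] = 135 + 60 + 165 = 360 deg
  cos(360 deg) = 1.0000, sin(360 deg) = -0.0000
  joint[3] = (-12.8837, 7.1274) + 8.9 * (1.0000, -0.0000) = (-12.8837 + 8.9000, 7.1274 + -0.0000) = (-3.9837, 7.1274)
link 3: phi[3] = 135 + 60 + 165 + 70 = 430 deg
  cos(430 deg) = 0.3420, sin(430 deg) = 0.9397
  joint[4] = (-3.9837, 7.1274) + 3.8 * (0.3420, 0.9397) = (-3.9837 + 1.2997, 7.1274 + 3.5708) = (-2.6840, 10.6982)
End effector: (-2.6840, 10.6982)

Answer: -2.6840 10.6982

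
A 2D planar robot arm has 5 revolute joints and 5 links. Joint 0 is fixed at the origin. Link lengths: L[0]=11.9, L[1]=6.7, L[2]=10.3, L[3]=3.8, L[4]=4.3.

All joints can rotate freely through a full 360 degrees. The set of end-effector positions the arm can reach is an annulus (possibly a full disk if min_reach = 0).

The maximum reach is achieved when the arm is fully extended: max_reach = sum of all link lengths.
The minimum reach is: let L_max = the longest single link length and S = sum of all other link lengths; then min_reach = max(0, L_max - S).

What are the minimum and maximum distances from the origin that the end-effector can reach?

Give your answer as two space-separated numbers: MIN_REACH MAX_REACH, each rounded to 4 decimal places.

Link lengths: [11.9, 6.7, 10.3, 3.8, 4.3]
max_reach = 11.9 + 6.7 + 10.3 + 3.8 + 4.3 = 37
L_max = max([11.9, 6.7, 10.3, 3.8, 4.3]) = 11.9
S (sum of others) = 37 - 11.9 = 25.1
min_reach = max(0, 11.9 - 25.1) = max(0, -13.2) = 0

Answer: 0.0000 37.0000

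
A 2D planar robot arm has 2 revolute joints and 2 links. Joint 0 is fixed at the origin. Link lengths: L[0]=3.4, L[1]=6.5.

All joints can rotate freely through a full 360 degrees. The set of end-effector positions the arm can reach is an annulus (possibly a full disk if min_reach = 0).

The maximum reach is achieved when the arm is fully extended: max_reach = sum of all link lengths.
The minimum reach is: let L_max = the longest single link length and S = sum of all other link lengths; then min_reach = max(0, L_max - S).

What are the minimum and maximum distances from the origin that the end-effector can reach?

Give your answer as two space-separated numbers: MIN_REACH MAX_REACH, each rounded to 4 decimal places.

Link lengths: [3.4, 6.5]
max_reach = 3.4 + 6.5 = 9.9
L_max = max([3.4, 6.5]) = 6.5
S (sum of others) = 9.9 - 6.5 = 3.4
min_reach = max(0, 6.5 - 3.4) = max(0, 3.1) = 3.1

Answer: 3.1000 9.9000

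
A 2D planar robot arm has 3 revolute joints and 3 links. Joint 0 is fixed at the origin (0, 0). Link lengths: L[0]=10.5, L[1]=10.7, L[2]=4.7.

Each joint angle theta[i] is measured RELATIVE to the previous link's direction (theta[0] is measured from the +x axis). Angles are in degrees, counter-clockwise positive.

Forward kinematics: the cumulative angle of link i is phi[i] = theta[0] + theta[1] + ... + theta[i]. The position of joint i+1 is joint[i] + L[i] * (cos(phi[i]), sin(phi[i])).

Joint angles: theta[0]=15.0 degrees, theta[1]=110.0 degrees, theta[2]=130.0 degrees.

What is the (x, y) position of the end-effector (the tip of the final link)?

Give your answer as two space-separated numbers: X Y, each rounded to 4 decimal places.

joint[0] = (0.0000, 0.0000)  (base)
link 0: phi[0] = 15 = 15 deg
  cos(15 deg) = 0.9659, sin(15 deg) = 0.2588
  joint[1] = (0.0000, 0.0000) + 10.5 * (0.9659, 0.2588) = (0.0000 + 10.1422, 0.0000 + 2.7176) = (10.1422, 2.7176)
link 1: phi[1] = 15 + 110 = 125 deg
  cos(125 deg) = -0.5736, sin(125 deg) = 0.8192
  joint[2] = (10.1422, 2.7176) + 10.7 * (-0.5736, 0.8192) = (10.1422 + -6.1373, 2.7176 + 8.7649) = (4.0050, 11.4825)
link 2: phi[2] = 15 + 110 + 130 = 255 deg
  cos(255 deg) = -0.2588, sin(255 deg) = -0.9659
  joint[3] = (4.0050, 11.4825) + 4.7 * (-0.2588, -0.9659) = (4.0050 + -1.2164, 11.4825 + -4.5399) = (2.7885, 6.9427)
End effector: (2.7885, 6.9427)

Answer: 2.7885 6.9427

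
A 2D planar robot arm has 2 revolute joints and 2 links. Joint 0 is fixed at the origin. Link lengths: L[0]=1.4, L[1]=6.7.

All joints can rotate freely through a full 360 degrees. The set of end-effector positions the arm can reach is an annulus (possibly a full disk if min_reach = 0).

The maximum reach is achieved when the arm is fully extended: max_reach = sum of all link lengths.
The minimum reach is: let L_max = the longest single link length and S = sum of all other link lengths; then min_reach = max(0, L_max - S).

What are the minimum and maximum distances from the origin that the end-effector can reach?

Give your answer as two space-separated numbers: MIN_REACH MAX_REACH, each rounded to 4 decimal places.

Answer: 5.3000 8.1000

Derivation:
Link lengths: [1.4, 6.7]
max_reach = 1.4 + 6.7 = 8.1
L_max = max([1.4, 6.7]) = 6.7
S (sum of others) = 8.1 - 6.7 = 1.4
min_reach = max(0, 6.7 - 1.4) = max(0, 5.3) = 5.3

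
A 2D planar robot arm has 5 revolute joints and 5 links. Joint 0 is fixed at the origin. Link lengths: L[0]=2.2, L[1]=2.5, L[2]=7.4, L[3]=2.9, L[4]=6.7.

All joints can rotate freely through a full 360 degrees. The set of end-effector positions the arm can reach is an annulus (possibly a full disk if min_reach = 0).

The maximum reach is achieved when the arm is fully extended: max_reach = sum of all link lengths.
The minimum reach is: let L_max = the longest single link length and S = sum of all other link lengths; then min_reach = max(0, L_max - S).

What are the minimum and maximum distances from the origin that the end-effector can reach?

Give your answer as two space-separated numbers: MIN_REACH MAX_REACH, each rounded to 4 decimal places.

Answer: 0.0000 21.7000

Derivation:
Link lengths: [2.2, 2.5, 7.4, 2.9, 6.7]
max_reach = 2.2 + 2.5 + 7.4 + 2.9 + 6.7 = 21.7
L_max = max([2.2, 2.5, 7.4, 2.9, 6.7]) = 7.4
S (sum of others) = 21.7 - 7.4 = 14.3
min_reach = max(0, 7.4 - 14.3) = max(0, -6.9) = 0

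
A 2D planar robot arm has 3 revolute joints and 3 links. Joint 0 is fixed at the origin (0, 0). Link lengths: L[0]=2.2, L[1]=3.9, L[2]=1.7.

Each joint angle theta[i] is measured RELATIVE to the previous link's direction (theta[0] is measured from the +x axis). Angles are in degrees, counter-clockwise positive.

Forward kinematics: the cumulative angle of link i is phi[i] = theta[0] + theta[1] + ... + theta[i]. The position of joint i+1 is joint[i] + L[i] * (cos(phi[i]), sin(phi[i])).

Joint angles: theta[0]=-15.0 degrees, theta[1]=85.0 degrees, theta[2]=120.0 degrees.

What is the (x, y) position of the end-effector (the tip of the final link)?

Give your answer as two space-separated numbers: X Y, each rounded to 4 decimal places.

Answer: 1.7847 2.8002

Derivation:
joint[0] = (0.0000, 0.0000)  (base)
link 0: phi[0] = -15 = -15 deg
  cos(-15 deg) = 0.9659, sin(-15 deg) = -0.2588
  joint[1] = (0.0000, 0.0000) + 2.2 * (0.9659, -0.2588) = (0.0000 + 2.1250, 0.0000 + -0.5694) = (2.1250, -0.5694)
link 1: phi[1] = -15 + 85 = 70 deg
  cos(70 deg) = 0.3420, sin(70 deg) = 0.9397
  joint[2] = (2.1250, -0.5694) + 3.9 * (0.3420, 0.9397) = (2.1250 + 1.3339, -0.5694 + 3.6648) = (3.4589, 3.0954)
link 2: phi[2] = -15 + 85 + 120 = 190 deg
  cos(190 deg) = -0.9848, sin(190 deg) = -0.1736
  joint[3] = (3.4589, 3.0954) + 1.7 * (-0.9848, -0.1736) = (3.4589 + -1.6742, 3.0954 + -0.2952) = (1.7847, 2.8002)
End effector: (1.7847, 2.8002)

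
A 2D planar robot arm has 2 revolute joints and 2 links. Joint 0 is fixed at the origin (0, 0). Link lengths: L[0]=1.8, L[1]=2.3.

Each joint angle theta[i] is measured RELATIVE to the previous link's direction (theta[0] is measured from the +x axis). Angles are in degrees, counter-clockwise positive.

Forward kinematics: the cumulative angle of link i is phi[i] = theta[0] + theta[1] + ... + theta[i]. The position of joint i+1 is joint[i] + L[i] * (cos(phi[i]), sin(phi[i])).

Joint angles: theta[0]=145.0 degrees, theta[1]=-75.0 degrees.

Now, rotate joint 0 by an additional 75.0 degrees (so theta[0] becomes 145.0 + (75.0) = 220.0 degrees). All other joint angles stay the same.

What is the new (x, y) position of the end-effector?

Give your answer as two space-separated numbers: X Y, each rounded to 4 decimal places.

Answer: -3.2629 0.1622

Derivation:
joint[0] = (0.0000, 0.0000)  (base)
link 0: phi[0] = 220 = 220 deg
  cos(220 deg) = -0.7660, sin(220 deg) = -0.6428
  joint[1] = (0.0000, 0.0000) + 1.8 * (-0.7660, -0.6428) = (0.0000 + -1.3789, 0.0000 + -1.1570) = (-1.3789, -1.1570)
link 1: phi[1] = 220 + -75 = 145 deg
  cos(145 deg) = -0.8192, sin(145 deg) = 0.5736
  joint[2] = (-1.3789, -1.1570) + 2.3 * (-0.8192, 0.5736) = (-1.3789 + -1.8840, -1.1570 + 1.3192) = (-3.2629, 0.1622)
End effector: (-3.2629, 0.1622)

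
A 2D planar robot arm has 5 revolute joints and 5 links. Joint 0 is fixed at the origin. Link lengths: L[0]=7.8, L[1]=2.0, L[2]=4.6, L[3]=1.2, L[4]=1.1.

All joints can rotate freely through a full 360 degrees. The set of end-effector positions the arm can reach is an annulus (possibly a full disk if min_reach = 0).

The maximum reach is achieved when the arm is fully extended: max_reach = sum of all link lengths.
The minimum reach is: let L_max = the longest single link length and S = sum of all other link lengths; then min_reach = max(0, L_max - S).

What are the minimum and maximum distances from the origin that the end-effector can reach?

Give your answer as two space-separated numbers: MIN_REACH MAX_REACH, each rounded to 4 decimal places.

Link lengths: [7.8, 2.0, 4.6, 1.2, 1.1]
max_reach = 7.8 + 2 + 4.6 + 1.2 + 1.1 = 16.7
L_max = max([7.8, 2.0, 4.6, 1.2, 1.1]) = 7.8
S (sum of others) = 16.7 - 7.8 = 8.9
min_reach = max(0, 7.8 - 8.9) = max(0, -1.1) = 0

Answer: 0.0000 16.7000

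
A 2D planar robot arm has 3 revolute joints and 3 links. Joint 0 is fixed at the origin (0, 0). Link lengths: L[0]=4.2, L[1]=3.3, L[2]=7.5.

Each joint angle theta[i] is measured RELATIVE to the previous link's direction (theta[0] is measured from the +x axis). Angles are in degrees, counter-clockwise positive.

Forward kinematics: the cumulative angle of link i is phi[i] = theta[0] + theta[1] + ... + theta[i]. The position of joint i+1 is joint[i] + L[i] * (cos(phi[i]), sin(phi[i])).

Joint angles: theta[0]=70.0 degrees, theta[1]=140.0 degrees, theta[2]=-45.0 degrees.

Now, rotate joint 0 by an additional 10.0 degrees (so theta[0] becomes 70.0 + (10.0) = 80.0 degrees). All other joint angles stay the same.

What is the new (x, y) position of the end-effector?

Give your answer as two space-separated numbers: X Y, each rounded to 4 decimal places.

Answer: -9.2701 2.6687

Derivation:
joint[0] = (0.0000, 0.0000)  (base)
link 0: phi[0] = 80 = 80 deg
  cos(80 deg) = 0.1736, sin(80 deg) = 0.9848
  joint[1] = (0.0000, 0.0000) + 4.2 * (0.1736, 0.9848) = (0.0000 + 0.7293, 0.0000 + 4.1362) = (0.7293, 4.1362)
link 1: phi[1] = 80 + 140 = 220 deg
  cos(220 deg) = -0.7660, sin(220 deg) = -0.6428
  joint[2] = (0.7293, 4.1362) + 3.3 * (-0.7660, -0.6428) = (0.7293 + -2.5279, 4.1362 + -2.1212) = (-1.7986, 2.0150)
link 2: phi[2] = 80 + 140 + -45 = 175 deg
  cos(175 deg) = -0.9962, sin(175 deg) = 0.0872
  joint[3] = (-1.7986, 2.0150) + 7.5 * (-0.9962, 0.0872) = (-1.7986 + -7.4715, 2.0150 + 0.6537) = (-9.2701, 2.6687)
End effector: (-9.2701, 2.6687)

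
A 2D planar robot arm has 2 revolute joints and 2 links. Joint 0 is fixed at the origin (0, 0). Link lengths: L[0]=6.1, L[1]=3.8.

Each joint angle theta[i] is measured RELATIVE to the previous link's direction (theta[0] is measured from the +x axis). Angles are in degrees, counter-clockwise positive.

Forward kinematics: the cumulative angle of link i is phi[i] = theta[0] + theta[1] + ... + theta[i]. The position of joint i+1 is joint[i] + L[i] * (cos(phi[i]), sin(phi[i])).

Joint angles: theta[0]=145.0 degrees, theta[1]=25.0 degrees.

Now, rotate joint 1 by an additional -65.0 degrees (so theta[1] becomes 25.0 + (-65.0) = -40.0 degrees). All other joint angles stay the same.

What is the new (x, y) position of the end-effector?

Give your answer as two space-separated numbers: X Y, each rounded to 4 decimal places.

Answer: -5.9803 7.1693

Derivation:
joint[0] = (0.0000, 0.0000)  (base)
link 0: phi[0] = 145 = 145 deg
  cos(145 deg) = -0.8192, sin(145 deg) = 0.5736
  joint[1] = (0.0000, 0.0000) + 6.1 * (-0.8192, 0.5736) = (0.0000 + -4.9968, 0.0000 + 3.4988) = (-4.9968, 3.4988)
link 1: phi[1] = 145 + -40 = 105 deg
  cos(105 deg) = -0.2588, sin(105 deg) = 0.9659
  joint[2] = (-4.9968, 3.4988) + 3.8 * (-0.2588, 0.9659) = (-4.9968 + -0.9835, 3.4988 + 3.6705) = (-5.9803, 7.1693)
End effector: (-5.9803, 7.1693)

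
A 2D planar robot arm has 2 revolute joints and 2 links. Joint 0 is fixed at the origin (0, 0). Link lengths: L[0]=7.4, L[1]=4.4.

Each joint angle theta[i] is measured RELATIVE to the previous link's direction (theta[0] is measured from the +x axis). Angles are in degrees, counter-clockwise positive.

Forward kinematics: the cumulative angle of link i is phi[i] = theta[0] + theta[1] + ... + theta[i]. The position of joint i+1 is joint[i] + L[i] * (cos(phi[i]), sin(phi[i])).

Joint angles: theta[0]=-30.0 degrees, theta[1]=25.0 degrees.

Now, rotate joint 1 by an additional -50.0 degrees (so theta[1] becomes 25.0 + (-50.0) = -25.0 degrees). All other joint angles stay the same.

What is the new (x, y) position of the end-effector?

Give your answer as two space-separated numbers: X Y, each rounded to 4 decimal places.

joint[0] = (0.0000, 0.0000)  (base)
link 0: phi[0] = -30 = -30 deg
  cos(-30 deg) = 0.8660, sin(-30 deg) = -0.5000
  joint[1] = (0.0000, 0.0000) + 7.4 * (0.8660, -0.5000) = (0.0000 + 6.4086, 0.0000 + -3.7000) = (6.4086, -3.7000)
link 1: phi[1] = -30 + -25 = -55 deg
  cos(-55 deg) = 0.5736, sin(-55 deg) = -0.8192
  joint[2] = (6.4086, -3.7000) + 4.4 * (0.5736, -0.8192) = (6.4086 + 2.5237, -3.7000 + -3.6043) = (8.9323, -7.3043)
End effector: (8.9323, -7.3043)

Answer: 8.9323 -7.3043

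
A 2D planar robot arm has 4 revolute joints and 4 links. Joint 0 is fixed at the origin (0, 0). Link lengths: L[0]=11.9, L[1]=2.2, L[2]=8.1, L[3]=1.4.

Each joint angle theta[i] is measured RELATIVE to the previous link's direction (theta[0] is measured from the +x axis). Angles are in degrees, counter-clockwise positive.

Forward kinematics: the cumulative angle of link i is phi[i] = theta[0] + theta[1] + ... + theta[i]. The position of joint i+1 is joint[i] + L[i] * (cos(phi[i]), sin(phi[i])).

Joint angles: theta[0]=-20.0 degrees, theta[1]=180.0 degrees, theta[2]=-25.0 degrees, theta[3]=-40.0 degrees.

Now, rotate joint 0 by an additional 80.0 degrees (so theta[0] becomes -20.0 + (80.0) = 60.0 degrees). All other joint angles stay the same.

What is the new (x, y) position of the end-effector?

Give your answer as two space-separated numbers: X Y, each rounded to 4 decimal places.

Answer: -3.1798 3.8765

Derivation:
joint[0] = (0.0000, 0.0000)  (base)
link 0: phi[0] = 60 = 60 deg
  cos(60 deg) = 0.5000, sin(60 deg) = 0.8660
  joint[1] = (0.0000, 0.0000) + 11.9 * (0.5000, 0.8660) = (0.0000 + 5.9500, 0.0000 + 10.3057) = (5.9500, 10.3057)
link 1: phi[1] = 60 + 180 = 240 deg
  cos(240 deg) = -0.5000, sin(240 deg) = -0.8660
  joint[2] = (5.9500, 10.3057) + 2.2 * (-0.5000, -0.8660) = (5.9500 + -1.1000, 10.3057 + -1.9053) = (4.8500, 8.4004)
link 2: phi[2] = 60 + 180 + -25 = 215 deg
  cos(215 deg) = -0.8192, sin(215 deg) = -0.5736
  joint[3] = (4.8500, 8.4004) + 8.1 * (-0.8192, -0.5736) = (4.8500 + -6.6351, 8.4004 + -4.6460) = (-1.7851, 3.7545)
link 3: phi[3] = 60 + 180 + -25 + -40 = 175 deg
  cos(175 deg) = -0.9962, sin(175 deg) = 0.0872
  joint[4] = (-1.7851, 3.7545) + 1.4 * (-0.9962, 0.0872) = (-1.7851 + -1.3947, 3.7545 + 0.1220) = (-3.1798, 3.8765)
End effector: (-3.1798, 3.8765)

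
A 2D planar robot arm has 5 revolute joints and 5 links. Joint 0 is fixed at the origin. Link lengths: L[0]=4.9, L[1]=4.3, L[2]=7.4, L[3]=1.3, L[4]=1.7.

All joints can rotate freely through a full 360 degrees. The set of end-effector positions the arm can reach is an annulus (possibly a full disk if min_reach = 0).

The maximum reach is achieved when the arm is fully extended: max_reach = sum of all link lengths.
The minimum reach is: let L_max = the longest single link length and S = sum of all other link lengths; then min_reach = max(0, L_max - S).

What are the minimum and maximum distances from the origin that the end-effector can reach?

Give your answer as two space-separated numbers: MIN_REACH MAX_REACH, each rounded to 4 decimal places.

Link lengths: [4.9, 4.3, 7.4, 1.3, 1.7]
max_reach = 4.9 + 4.3 + 7.4 + 1.3 + 1.7 = 19.6
L_max = max([4.9, 4.3, 7.4, 1.3, 1.7]) = 7.4
S (sum of others) = 19.6 - 7.4 = 12.2
min_reach = max(0, 7.4 - 12.2) = max(0, -4.8) = 0

Answer: 0.0000 19.6000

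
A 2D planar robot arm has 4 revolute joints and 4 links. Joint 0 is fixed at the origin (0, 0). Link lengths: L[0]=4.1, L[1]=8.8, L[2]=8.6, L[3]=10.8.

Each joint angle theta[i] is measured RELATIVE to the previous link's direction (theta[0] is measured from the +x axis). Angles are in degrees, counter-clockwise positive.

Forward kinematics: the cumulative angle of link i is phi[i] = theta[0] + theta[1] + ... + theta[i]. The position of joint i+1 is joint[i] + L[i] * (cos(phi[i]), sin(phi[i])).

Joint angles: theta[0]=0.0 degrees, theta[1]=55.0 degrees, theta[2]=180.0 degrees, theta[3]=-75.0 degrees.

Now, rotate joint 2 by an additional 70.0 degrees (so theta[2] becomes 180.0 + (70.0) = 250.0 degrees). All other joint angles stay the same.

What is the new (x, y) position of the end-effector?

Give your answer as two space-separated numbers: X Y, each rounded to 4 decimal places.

Answer: 7.1381 -8.1094

Derivation:
joint[0] = (0.0000, 0.0000)  (base)
link 0: phi[0] = 0 = 0 deg
  cos(0 deg) = 1.0000, sin(0 deg) = 0.0000
  joint[1] = (0.0000, 0.0000) + 4.1 * (1.0000, 0.0000) = (0.0000 + 4.1000, 0.0000 + 0.0000) = (4.1000, 0.0000)
link 1: phi[1] = 0 + 55 = 55 deg
  cos(55 deg) = 0.5736, sin(55 deg) = 0.8192
  joint[2] = (4.1000, 0.0000) + 8.8 * (0.5736, 0.8192) = (4.1000 + 5.0475, 0.0000 + 7.2085) = (9.1475, 7.2085)
link 2: phi[2] = 0 + 55 + 250 = 305 deg
  cos(305 deg) = 0.5736, sin(305 deg) = -0.8192
  joint[3] = (9.1475, 7.2085) + 8.6 * (0.5736, -0.8192) = (9.1475 + 4.9328, 7.2085 + -7.0447) = (14.0802, 0.1638)
link 3: phi[3] = 0 + 55 + 250 + -75 = 230 deg
  cos(230 deg) = -0.6428, sin(230 deg) = -0.7660
  joint[4] = (14.0802, 0.1638) + 10.8 * (-0.6428, -0.7660) = (14.0802 + -6.9421, 0.1638 + -8.2733) = (7.1381, -8.1094)
End effector: (7.1381, -8.1094)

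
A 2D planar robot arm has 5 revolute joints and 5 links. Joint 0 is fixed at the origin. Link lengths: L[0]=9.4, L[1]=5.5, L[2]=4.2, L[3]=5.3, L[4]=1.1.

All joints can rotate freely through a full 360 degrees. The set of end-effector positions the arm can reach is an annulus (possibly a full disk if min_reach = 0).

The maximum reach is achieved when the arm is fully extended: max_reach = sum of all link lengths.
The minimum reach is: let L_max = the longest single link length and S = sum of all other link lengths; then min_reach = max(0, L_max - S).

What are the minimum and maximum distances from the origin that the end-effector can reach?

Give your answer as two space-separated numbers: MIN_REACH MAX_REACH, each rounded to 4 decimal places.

Link lengths: [9.4, 5.5, 4.2, 5.3, 1.1]
max_reach = 9.4 + 5.5 + 4.2 + 5.3 + 1.1 = 25.5
L_max = max([9.4, 5.5, 4.2, 5.3, 1.1]) = 9.4
S (sum of others) = 25.5 - 9.4 = 16.1
min_reach = max(0, 9.4 - 16.1) = max(0, -6.7) = 0

Answer: 0.0000 25.5000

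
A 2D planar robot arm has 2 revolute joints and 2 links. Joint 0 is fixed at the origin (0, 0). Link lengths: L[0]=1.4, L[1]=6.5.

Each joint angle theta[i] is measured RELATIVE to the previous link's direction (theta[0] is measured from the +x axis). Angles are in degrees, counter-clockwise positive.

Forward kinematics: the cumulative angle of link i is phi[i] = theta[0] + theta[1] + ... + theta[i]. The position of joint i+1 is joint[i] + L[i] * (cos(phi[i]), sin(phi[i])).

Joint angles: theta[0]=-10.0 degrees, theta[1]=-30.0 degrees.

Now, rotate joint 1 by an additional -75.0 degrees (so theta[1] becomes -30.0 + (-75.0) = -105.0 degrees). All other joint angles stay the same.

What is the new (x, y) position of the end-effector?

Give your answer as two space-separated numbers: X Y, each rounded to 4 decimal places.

Answer: -1.3683 -6.1341

Derivation:
joint[0] = (0.0000, 0.0000)  (base)
link 0: phi[0] = -10 = -10 deg
  cos(-10 deg) = 0.9848, sin(-10 deg) = -0.1736
  joint[1] = (0.0000, 0.0000) + 1.4 * (0.9848, -0.1736) = (0.0000 + 1.3787, 0.0000 + -0.2431) = (1.3787, -0.2431)
link 1: phi[1] = -10 + -105 = -115 deg
  cos(-115 deg) = -0.4226, sin(-115 deg) = -0.9063
  joint[2] = (1.3787, -0.2431) + 6.5 * (-0.4226, -0.9063) = (1.3787 + -2.7470, -0.2431 + -5.8910) = (-1.3683, -6.1341)
End effector: (-1.3683, -6.1341)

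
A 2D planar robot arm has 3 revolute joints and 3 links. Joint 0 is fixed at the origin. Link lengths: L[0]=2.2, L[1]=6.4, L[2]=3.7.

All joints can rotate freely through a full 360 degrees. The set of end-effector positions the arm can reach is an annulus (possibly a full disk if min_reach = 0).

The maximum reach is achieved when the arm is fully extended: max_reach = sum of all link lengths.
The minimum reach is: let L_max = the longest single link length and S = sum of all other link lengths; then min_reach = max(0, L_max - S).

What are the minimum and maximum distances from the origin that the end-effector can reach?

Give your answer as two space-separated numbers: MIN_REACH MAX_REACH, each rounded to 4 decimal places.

Link lengths: [2.2, 6.4, 3.7]
max_reach = 2.2 + 6.4 + 3.7 = 12.3
L_max = max([2.2, 6.4, 3.7]) = 6.4
S (sum of others) = 12.3 - 6.4 = 5.9
min_reach = max(0, 6.4 - 5.9) = max(0, 0.5) = 0.5

Answer: 0.5000 12.3000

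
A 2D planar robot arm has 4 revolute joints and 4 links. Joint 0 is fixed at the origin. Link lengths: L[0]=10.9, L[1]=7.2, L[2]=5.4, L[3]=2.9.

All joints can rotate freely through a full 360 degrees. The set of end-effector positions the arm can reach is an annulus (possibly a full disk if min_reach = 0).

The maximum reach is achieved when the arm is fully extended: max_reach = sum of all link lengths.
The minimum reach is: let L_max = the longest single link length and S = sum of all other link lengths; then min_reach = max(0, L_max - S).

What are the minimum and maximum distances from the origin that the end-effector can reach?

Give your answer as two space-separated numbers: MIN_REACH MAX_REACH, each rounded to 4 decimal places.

Answer: 0.0000 26.4000

Derivation:
Link lengths: [10.9, 7.2, 5.4, 2.9]
max_reach = 10.9 + 7.2 + 5.4 + 2.9 = 26.4
L_max = max([10.9, 7.2, 5.4, 2.9]) = 10.9
S (sum of others) = 26.4 - 10.9 = 15.5
min_reach = max(0, 10.9 - 15.5) = max(0, -4.6) = 0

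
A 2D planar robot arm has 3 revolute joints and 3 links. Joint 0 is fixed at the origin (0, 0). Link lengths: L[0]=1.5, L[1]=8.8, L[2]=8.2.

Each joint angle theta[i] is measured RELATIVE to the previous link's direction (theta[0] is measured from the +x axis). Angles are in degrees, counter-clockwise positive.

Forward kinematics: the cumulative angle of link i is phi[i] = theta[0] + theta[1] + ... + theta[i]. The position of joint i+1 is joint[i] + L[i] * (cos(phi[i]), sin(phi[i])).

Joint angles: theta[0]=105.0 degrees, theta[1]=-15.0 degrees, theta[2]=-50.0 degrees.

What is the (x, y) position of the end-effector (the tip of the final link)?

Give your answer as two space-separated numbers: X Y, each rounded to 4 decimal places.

joint[0] = (0.0000, 0.0000)  (base)
link 0: phi[0] = 105 = 105 deg
  cos(105 deg) = -0.2588, sin(105 deg) = 0.9659
  joint[1] = (0.0000, 0.0000) + 1.5 * (-0.2588, 0.9659) = (0.0000 + -0.3882, 0.0000 + 1.4489) = (-0.3882, 1.4489)
link 1: phi[1] = 105 + -15 = 90 deg
  cos(90 deg) = 0.0000, sin(90 deg) = 1.0000
  joint[2] = (-0.3882, 1.4489) + 8.8 * (0.0000, 1.0000) = (-0.3882 + 0.0000, 1.4489 + 8.8000) = (-0.3882, 10.2489)
link 2: phi[2] = 105 + -15 + -50 = 40 deg
  cos(40 deg) = 0.7660, sin(40 deg) = 0.6428
  joint[3] = (-0.3882, 10.2489) + 8.2 * (0.7660, 0.6428) = (-0.3882 + 6.2816, 10.2489 + 5.2709) = (5.8933, 15.5197)
End effector: (5.8933, 15.5197)

Answer: 5.8933 15.5197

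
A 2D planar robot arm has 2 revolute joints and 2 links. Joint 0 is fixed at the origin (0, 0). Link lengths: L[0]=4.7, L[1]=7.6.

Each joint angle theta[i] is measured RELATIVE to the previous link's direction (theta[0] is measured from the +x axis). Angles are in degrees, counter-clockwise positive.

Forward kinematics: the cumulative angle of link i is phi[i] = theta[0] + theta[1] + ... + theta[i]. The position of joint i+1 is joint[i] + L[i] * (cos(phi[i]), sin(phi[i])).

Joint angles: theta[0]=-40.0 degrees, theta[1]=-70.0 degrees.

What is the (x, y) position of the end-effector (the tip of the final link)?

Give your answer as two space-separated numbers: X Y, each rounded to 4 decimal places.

Answer: 1.0011 -10.1628

Derivation:
joint[0] = (0.0000, 0.0000)  (base)
link 0: phi[0] = -40 = -40 deg
  cos(-40 deg) = 0.7660, sin(-40 deg) = -0.6428
  joint[1] = (0.0000, 0.0000) + 4.7 * (0.7660, -0.6428) = (0.0000 + 3.6004, 0.0000 + -3.0211) = (3.6004, -3.0211)
link 1: phi[1] = -40 + -70 = -110 deg
  cos(-110 deg) = -0.3420, sin(-110 deg) = -0.9397
  joint[2] = (3.6004, -3.0211) + 7.6 * (-0.3420, -0.9397) = (3.6004 + -2.5994, -3.0211 + -7.1417) = (1.0011, -10.1628)
End effector: (1.0011, -10.1628)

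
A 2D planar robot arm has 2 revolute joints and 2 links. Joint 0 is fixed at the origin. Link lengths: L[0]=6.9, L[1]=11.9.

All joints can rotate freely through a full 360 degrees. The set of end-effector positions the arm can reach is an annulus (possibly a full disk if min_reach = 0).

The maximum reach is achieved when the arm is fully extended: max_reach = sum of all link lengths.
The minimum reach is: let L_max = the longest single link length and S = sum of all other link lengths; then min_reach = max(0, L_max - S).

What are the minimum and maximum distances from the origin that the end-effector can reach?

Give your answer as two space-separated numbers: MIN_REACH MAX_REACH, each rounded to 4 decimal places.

Link lengths: [6.9, 11.9]
max_reach = 6.9 + 11.9 = 18.8
L_max = max([6.9, 11.9]) = 11.9
S (sum of others) = 18.8 - 11.9 = 6.9
min_reach = max(0, 11.9 - 6.9) = max(0, 5) = 5

Answer: 5.0000 18.8000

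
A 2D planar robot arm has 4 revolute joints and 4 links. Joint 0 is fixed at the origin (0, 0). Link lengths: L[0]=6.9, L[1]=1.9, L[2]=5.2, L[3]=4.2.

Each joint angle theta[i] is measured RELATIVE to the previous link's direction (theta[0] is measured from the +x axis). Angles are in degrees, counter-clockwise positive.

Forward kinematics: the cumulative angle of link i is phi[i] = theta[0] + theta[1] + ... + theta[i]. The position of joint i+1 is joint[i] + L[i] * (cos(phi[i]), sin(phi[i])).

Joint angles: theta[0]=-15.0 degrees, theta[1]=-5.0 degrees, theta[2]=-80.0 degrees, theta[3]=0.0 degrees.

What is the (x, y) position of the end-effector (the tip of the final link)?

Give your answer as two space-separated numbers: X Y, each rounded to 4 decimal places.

joint[0] = (0.0000, 0.0000)  (base)
link 0: phi[0] = -15 = -15 deg
  cos(-15 deg) = 0.9659, sin(-15 deg) = -0.2588
  joint[1] = (0.0000, 0.0000) + 6.9 * (0.9659, -0.2588) = (0.0000 + 6.6649, 0.0000 + -1.7859) = (6.6649, -1.7859)
link 1: phi[1] = -15 + -5 = -20 deg
  cos(-20 deg) = 0.9397, sin(-20 deg) = -0.3420
  joint[2] = (6.6649, -1.7859) + 1.9 * (0.9397, -0.3420) = (6.6649 + 1.7854, -1.7859 + -0.6498) = (8.4503, -2.4357)
link 2: phi[2] = -15 + -5 + -80 = -100 deg
  cos(-100 deg) = -0.1736, sin(-100 deg) = -0.9848
  joint[3] = (8.4503, -2.4357) + 5.2 * (-0.1736, -0.9848) = (8.4503 + -0.9030, -2.4357 + -5.1210) = (7.5473, -7.5567)
link 3: phi[3] = -15 + -5 + -80 + 0 = -100 deg
  cos(-100 deg) = -0.1736, sin(-100 deg) = -0.9848
  joint[4] = (7.5473, -7.5567) + 4.2 * (-0.1736, -0.9848) = (7.5473 + -0.7293, -7.5567 + -4.1362) = (6.8180, -11.6929)
End effector: (6.8180, -11.6929)

Answer: 6.8180 -11.6929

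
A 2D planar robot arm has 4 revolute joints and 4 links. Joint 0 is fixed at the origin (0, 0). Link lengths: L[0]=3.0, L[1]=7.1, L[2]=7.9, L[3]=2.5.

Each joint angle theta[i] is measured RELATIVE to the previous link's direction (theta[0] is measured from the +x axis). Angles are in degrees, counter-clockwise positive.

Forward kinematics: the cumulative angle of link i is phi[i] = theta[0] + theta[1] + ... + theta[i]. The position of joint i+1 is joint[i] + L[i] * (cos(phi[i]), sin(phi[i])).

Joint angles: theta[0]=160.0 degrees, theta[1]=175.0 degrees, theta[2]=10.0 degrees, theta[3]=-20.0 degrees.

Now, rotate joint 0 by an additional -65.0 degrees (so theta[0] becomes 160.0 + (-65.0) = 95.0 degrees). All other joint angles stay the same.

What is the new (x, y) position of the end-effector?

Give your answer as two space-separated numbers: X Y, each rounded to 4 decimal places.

joint[0] = (0.0000, 0.0000)  (base)
link 0: phi[0] = 95 = 95 deg
  cos(95 deg) = -0.0872, sin(95 deg) = 0.9962
  joint[1] = (0.0000, 0.0000) + 3 * (-0.0872, 0.9962) = (0.0000 + -0.2615, 0.0000 + 2.9886) = (-0.2615, 2.9886)
link 1: phi[1] = 95 + 175 = 270 deg
  cos(270 deg) = -0.0000, sin(270 deg) = -1.0000
  joint[2] = (-0.2615, 2.9886) + 7.1 * (-0.0000, -1.0000) = (-0.2615 + -0.0000, 2.9886 + -7.1000) = (-0.2615, -4.1114)
link 2: phi[2] = 95 + 175 + 10 = 280 deg
  cos(280 deg) = 0.1736, sin(280 deg) = -0.9848
  joint[3] = (-0.2615, -4.1114) + 7.9 * (0.1736, -0.9848) = (-0.2615 + 1.3718, -4.1114 + -7.7800) = (1.1104, -11.8914)
link 3: phi[3] = 95 + 175 + 10 + -20 = 260 deg
  cos(260 deg) = -0.1736, sin(260 deg) = -0.9848
  joint[4] = (1.1104, -11.8914) + 2.5 * (-0.1736, -0.9848) = (1.1104 + -0.4341, -11.8914 + -2.4620) = (0.6762, -14.3534)
End effector: (0.6762, -14.3534)

Answer: 0.6762 -14.3534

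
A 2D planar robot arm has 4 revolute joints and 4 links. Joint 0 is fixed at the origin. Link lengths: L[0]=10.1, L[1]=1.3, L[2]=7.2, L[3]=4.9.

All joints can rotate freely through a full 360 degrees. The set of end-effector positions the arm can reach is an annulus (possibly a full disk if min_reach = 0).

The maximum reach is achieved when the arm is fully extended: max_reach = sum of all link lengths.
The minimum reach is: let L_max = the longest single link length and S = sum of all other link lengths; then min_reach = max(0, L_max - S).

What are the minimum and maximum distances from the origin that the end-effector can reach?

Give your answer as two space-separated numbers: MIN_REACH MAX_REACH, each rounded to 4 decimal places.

Link lengths: [10.1, 1.3, 7.2, 4.9]
max_reach = 10.1 + 1.3 + 7.2 + 4.9 = 23.5
L_max = max([10.1, 1.3, 7.2, 4.9]) = 10.1
S (sum of others) = 23.5 - 10.1 = 13.4
min_reach = max(0, 10.1 - 13.4) = max(0, -3.3) = 0

Answer: 0.0000 23.5000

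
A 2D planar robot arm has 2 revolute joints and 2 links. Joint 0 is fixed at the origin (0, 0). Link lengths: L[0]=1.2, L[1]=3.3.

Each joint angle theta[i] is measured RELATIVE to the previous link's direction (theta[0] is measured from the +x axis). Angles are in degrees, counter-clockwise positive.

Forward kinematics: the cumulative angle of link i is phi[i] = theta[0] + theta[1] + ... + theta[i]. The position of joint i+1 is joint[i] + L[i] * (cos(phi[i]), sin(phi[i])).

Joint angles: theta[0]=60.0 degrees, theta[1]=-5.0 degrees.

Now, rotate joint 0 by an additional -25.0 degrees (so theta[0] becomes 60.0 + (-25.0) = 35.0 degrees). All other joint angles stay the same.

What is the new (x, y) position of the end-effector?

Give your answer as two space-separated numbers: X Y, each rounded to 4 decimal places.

joint[0] = (0.0000, 0.0000)  (base)
link 0: phi[0] = 35 = 35 deg
  cos(35 deg) = 0.8192, sin(35 deg) = 0.5736
  joint[1] = (0.0000, 0.0000) + 1.2 * (0.8192, 0.5736) = (0.0000 + 0.9830, 0.0000 + 0.6883) = (0.9830, 0.6883)
link 1: phi[1] = 35 + -5 = 30 deg
  cos(30 deg) = 0.8660, sin(30 deg) = 0.5000
  joint[2] = (0.9830, 0.6883) + 3.3 * (0.8660, 0.5000) = (0.9830 + 2.8579, 0.6883 + 1.6500) = (3.8409, 2.3383)
End effector: (3.8409, 2.3383)

Answer: 3.8409 2.3383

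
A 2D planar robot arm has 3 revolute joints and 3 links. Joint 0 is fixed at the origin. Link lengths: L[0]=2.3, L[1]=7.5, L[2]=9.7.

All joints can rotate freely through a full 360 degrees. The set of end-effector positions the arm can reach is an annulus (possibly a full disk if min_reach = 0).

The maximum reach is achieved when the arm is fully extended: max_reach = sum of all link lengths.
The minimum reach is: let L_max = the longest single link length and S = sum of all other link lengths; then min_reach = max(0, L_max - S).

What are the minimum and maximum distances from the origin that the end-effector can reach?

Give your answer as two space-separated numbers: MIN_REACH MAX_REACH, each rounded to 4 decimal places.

Link lengths: [2.3, 7.5, 9.7]
max_reach = 2.3 + 7.5 + 9.7 = 19.5
L_max = max([2.3, 7.5, 9.7]) = 9.7
S (sum of others) = 19.5 - 9.7 = 9.8
min_reach = max(0, 9.7 - 9.8) = max(0, -0.1) = 0

Answer: 0.0000 19.5000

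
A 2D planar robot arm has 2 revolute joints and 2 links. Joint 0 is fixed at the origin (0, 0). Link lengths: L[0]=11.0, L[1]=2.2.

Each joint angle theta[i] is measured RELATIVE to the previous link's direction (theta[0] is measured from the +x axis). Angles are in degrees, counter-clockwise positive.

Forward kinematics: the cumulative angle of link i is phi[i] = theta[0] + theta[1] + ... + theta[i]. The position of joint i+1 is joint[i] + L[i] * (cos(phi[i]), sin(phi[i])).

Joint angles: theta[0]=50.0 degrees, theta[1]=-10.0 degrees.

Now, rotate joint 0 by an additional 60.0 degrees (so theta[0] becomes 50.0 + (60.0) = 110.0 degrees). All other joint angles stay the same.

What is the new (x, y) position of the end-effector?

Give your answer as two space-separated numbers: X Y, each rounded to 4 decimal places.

Answer: -4.1442 12.5032

Derivation:
joint[0] = (0.0000, 0.0000)  (base)
link 0: phi[0] = 110 = 110 deg
  cos(110 deg) = -0.3420, sin(110 deg) = 0.9397
  joint[1] = (0.0000, 0.0000) + 11 * (-0.3420, 0.9397) = (0.0000 + -3.7622, 0.0000 + 10.3366) = (-3.7622, 10.3366)
link 1: phi[1] = 110 + -10 = 100 deg
  cos(100 deg) = -0.1736, sin(100 deg) = 0.9848
  joint[2] = (-3.7622, 10.3366) + 2.2 * (-0.1736, 0.9848) = (-3.7622 + -0.3820, 10.3366 + 2.1666) = (-4.1442, 12.5032)
End effector: (-4.1442, 12.5032)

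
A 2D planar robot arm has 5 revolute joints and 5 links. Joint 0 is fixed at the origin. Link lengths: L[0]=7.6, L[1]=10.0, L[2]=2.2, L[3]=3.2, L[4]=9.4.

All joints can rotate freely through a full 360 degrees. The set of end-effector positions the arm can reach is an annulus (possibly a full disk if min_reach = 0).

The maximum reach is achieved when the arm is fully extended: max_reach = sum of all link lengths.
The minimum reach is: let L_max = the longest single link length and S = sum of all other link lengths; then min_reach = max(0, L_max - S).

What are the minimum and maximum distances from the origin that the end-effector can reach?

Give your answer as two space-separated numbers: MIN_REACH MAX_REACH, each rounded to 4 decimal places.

Answer: 0.0000 32.4000

Derivation:
Link lengths: [7.6, 10.0, 2.2, 3.2, 9.4]
max_reach = 7.6 + 10 + 2.2 + 3.2 + 9.4 = 32.4
L_max = max([7.6, 10.0, 2.2, 3.2, 9.4]) = 10
S (sum of others) = 32.4 - 10 = 22.4
min_reach = max(0, 10 - 22.4) = max(0, -12.4) = 0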